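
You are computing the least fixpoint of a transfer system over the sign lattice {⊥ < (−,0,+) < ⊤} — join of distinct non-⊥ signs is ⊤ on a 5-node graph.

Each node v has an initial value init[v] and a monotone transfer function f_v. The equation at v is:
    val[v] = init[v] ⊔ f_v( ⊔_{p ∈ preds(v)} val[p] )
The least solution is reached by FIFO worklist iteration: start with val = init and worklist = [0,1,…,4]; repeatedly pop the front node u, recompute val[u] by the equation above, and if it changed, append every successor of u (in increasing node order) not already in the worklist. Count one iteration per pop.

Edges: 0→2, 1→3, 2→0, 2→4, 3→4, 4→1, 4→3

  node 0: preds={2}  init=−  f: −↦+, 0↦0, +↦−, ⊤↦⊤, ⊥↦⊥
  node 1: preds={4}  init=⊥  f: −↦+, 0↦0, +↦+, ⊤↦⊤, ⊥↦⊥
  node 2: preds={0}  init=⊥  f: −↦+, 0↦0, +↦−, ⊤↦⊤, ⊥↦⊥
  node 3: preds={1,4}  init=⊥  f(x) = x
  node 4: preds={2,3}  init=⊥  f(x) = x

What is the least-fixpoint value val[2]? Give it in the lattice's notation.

+

Worklist (9 pops):
  #1 pop 0: in=⊥ → − (no change)
  #2 pop 1: in=⊥ → ⊥ (no change)
  #3 pop 2: in=− → + (was ⊥); enqueue [0]
  #4 pop 3: in=⊥ → ⊥ (no change)
  #5 pop 4: in=+ → + (was ⊥); enqueue [1,3]
  #6 pop 0: in=+ → − (no change)
  #7 pop 1: in=+ → + (was ⊥); enqueue []
  #8 pop 3: in=+ → + (was ⊥); enqueue [4]
  #9 pop 4: in=+ → + (no change)

Fixpoint:
  val[0] = −
  val[1] = +
  val[2] = +
  val[3] = +
  val[4] = +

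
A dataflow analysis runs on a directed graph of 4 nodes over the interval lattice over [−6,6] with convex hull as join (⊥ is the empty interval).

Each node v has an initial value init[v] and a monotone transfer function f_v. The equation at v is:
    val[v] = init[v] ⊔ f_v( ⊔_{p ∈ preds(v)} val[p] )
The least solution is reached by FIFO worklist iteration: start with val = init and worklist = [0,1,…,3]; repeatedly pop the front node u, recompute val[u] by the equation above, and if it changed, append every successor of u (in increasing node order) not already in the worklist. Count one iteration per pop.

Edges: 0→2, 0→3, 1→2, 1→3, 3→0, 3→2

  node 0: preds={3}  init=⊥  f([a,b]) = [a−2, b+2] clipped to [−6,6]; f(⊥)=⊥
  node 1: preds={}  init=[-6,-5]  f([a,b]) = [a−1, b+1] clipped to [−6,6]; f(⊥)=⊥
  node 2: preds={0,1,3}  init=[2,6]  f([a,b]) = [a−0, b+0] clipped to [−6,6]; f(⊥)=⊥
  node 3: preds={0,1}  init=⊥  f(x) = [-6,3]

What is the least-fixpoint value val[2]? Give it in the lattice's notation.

Iteration log — 7 steps:
  step 1. node 0  ⊔preds=⊥  new=⊥  stable
  step 2. node 1  ⊔preds=⊥  new=[-6,-5]  stable
  step 3. node 2  ⊔preds=[-6,-5]  new=[-6,6]  old=[2,6]  +wl: 
  step 4. node 3  ⊔preds=[-6,-5]  new=[-6,3]  old=⊥  +wl: 0,2
  step 5. node 0  ⊔preds=[-6,3]  new=[-6,5]  old=⊥  +wl: 3
  step 6. node 2  ⊔preds=[-6,5]  new=[-6,6]  stable
  step 7. node 3  ⊔preds=[-6,5]  new=[-6,3]  stable

Least fixpoint reached:
  node 0: [-6,5]
  node 1: [-6,-5]
  node 2: [-6,6]
  node 3: [-6,3]

[-6,6]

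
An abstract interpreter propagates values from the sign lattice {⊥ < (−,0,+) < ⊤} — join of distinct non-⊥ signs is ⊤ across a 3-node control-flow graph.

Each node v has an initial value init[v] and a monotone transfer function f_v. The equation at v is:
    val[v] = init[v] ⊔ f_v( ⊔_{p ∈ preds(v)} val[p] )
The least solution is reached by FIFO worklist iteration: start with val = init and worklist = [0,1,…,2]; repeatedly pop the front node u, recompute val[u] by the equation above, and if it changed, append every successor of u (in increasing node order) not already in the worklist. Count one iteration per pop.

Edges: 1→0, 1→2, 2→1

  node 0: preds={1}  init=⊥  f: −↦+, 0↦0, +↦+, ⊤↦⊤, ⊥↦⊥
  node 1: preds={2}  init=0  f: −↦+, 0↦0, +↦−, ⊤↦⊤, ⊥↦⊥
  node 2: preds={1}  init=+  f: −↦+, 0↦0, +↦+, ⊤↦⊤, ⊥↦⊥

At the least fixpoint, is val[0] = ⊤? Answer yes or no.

yes

Worklist (5 pops):
  #1 pop 0: in=0 → 0 (was ⊥); enqueue []
  #2 pop 1: in=+ → ⊤ (was 0); enqueue [0]
  #3 pop 2: in=⊤ → ⊤ (was +); enqueue [1]
  #4 pop 0: in=⊤ → ⊤ (was 0); enqueue []
  #5 pop 1: in=⊤ → ⊤ (no change)

Fixpoint:
  val[0] = ⊤
  val[1] = ⊤
  val[2] = ⊤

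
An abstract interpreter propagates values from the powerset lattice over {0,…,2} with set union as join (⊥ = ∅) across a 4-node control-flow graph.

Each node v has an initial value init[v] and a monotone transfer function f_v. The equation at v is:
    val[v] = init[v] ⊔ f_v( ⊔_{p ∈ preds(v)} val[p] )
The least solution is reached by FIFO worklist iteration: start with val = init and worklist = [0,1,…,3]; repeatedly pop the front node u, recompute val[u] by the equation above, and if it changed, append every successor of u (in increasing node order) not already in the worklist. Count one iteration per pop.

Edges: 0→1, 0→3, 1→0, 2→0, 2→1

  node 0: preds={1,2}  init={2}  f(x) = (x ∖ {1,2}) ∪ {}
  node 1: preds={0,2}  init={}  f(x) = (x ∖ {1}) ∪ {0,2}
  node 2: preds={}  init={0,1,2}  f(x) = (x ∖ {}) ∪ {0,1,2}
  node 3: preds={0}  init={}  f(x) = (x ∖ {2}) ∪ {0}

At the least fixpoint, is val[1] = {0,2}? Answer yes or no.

yes

Trace (5 dequeues):
  [1] u=0 | in {0,1,2} | out {0,2} | prev {2} | push {}
  [2] u=1 | in {0,1,2} | out {0,2} | prev {} | push {0}
  [3] u=2 | in {} | out {0,1,2} | ==
  [4] u=3 | in {0,2} | out {0} | prev {} | push {}
  [5] u=0 | in {0,1,2} | out {0,2} | ==

Converged values:
  [0] {0,2}
  [1] {0,2}
  [2] {0,1,2}
  [3] {0}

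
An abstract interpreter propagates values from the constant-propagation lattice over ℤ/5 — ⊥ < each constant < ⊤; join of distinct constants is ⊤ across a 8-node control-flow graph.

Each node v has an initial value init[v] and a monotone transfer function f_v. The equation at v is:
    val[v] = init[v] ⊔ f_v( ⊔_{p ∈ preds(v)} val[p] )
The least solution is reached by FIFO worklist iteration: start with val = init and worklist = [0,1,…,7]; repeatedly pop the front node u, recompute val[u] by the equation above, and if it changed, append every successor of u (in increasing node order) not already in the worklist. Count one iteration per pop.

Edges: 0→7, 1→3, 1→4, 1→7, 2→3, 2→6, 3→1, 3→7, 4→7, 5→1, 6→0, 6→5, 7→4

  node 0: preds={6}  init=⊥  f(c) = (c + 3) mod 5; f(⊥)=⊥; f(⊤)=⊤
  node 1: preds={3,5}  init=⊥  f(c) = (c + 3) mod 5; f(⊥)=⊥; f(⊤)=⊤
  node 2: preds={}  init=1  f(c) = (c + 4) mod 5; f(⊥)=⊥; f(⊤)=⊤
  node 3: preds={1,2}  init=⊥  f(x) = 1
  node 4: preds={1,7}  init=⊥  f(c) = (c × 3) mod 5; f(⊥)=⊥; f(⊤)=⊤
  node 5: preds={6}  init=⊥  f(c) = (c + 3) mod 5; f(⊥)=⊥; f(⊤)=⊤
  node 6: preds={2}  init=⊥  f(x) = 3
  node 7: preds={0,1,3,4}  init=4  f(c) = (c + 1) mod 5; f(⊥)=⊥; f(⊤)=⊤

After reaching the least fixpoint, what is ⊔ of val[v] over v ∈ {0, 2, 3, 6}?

⊤

Trace (15 dequeues):
  [1] u=0 | in ⊥ | out ⊥ | ==
  [2] u=1 | in ⊥ | out ⊥ | ==
  [3] u=2 | in ⊥ | out 1 | ==
  [4] u=3 | in 1 | out 1 | prev ⊥ | push {1}
  [5] u=4 | in 4 | out 2 | prev ⊥ | push {}
  [6] u=5 | in ⊥ | out ⊥ | ==
  [7] u=6 | in 1 | out 3 | prev ⊥ | push {0,5}
  [8] u=7 | in ⊤ | out ⊤ | prev 4 | push {4}
  [9] u=1 | in 1 | out 4 | prev ⊥ | push {3,7}
  [10] u=0 | in 3 | out 1 | prev ⊥ | push {}
  [11] u=5 | in 3 | out 1 | prev ⊥ | push {1}
  [12] u=4 | in ⊤ | out ⊤ | prev 2 | push {}
  [13] u=3 | in ⊤ | out 1 | ==
  [14] u=7 | in ⊤ | out ⊤ | ==
  [15] u=1 | in 1 | out 4 | ==

Converged values:
  [0] 1
  [1] 4
  [2] 1
  [3] 1
  [4] ⊤
  [5] 1
  [6] 3
  [7] ⊤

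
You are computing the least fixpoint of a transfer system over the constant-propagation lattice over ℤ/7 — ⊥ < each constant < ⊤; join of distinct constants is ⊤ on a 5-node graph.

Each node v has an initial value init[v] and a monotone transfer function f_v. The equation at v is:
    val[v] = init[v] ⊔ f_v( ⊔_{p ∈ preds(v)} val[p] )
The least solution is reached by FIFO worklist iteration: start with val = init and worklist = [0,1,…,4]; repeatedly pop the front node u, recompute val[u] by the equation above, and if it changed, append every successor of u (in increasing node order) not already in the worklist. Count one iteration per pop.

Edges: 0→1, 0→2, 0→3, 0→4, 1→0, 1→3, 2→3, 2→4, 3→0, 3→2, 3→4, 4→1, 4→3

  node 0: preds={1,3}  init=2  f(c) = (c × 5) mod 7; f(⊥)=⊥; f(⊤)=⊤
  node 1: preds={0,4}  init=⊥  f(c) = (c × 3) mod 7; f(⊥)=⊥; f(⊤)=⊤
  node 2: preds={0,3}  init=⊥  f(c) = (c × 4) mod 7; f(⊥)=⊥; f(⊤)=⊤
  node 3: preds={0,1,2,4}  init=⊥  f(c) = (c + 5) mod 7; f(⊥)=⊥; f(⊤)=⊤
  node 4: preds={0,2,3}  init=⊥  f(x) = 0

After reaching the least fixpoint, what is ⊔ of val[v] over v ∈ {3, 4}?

⊤

Trace (11 dequeues):
  [1] u=0 | in ⊥ | out 2 | ==
  [2] u=1 | in 2 | out 6 | prev ⊥ | push {0}
  [3] u=2 | in 2 | out 1 | prev ⊥ | push {}
  [4] u=3 | in ⊤ | out ⊤ | prev ⊥ | push {2}
  [5] u=4 | in ⊤ | out 0 | prev ⊥ | push {1,3}
  [6] u=0 | in ⊤ | out ⊤ | prev 2 | push {4}
  [7] u=2 | in ⊤ | out ⊤ | prev 1 | push {}
  [8] u=1 | in ⊤ | out ⊤ | prev 6 | push {0}
  [9] u=3 | in ⊤ | out ⊤ | ==
  [10] u=4 | in ⊤ | out 0 | ==
  [11] u=0 | in ⊤ | out ⊤ | ==

Converged values:
  [0] ⊤
  [1] ⊤
  [2] ⊤
  [3] ⊤
  [4] 0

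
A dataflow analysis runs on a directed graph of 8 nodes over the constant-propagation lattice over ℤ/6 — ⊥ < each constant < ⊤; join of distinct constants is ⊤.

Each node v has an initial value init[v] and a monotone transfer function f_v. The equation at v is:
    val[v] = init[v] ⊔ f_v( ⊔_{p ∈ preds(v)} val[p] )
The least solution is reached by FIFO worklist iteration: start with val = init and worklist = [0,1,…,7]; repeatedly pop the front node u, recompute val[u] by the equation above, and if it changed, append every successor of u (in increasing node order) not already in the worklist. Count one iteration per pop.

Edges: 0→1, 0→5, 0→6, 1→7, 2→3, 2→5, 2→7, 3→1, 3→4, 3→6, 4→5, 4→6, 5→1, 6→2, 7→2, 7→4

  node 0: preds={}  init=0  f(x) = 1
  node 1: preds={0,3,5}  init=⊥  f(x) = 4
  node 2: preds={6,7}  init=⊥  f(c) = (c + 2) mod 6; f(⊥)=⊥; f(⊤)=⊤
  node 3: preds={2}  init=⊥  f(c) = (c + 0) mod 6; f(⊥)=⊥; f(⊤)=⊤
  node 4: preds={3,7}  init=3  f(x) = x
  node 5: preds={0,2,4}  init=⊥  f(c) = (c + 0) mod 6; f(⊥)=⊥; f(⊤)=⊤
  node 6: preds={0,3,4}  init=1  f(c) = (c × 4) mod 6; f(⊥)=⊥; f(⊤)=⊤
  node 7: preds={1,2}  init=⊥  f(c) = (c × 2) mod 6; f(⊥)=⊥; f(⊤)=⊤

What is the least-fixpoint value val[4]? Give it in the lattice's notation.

⊤

Worklist (17 pops):
  #1 pop 0: in=⊥ → ⊤ (was 0); enqueue []
  #2 pop 1: in=⊤ → 4 (was ⊥); enqueue []
  #3 pop 2: in=1 → 3 (was ⊥); enqueue []
  #4 pop 3: in=3 → 3 (was ⊥); enqueue [1]
  #5 pop 4: in=3 → 3 (no change)
  #6 pop 5: in=⊤ → ⊤ (was ⊥); enqueue []
  #7 pop 6: in=⊤ → ⊤ (was 1); enqueue [2]
  #8 pop 7: in=⊤ → ⊤ (was ⊥); enqueue [4]
  #9 pop 1: in=⊤ → 4 (no change)
  #10 pop 2: in=⊤ → ⊤ (was 3); enqueue [3,5,7]
  #11 pop 4: in=⊤ → ⊤ (was 3); enqueue [6]
  #12 pop 3: in=⊤ → ⊤ (was 3); enqueue [1,4]
  #13 pop 5: in=⊤ → ⊤ (no change)
  #14 pop 7: in=⊤ → ⊤ (no change)
  #15 pop 6: in=⊤ → ⊤ (no change)
  #16 pop 1: in=⊤ → 4 (no change)
  #17 pop 4: in=⊤ → ⊤ (no change)

Fixpoint:
  val[0] = ⊤
  val[1] = 4
  val[2] = ⊤
  val[3] = ⊤
  val[4] = ⊤
  val[5] = ⊤
  val[6] = ⊤
  val[7] = ⊤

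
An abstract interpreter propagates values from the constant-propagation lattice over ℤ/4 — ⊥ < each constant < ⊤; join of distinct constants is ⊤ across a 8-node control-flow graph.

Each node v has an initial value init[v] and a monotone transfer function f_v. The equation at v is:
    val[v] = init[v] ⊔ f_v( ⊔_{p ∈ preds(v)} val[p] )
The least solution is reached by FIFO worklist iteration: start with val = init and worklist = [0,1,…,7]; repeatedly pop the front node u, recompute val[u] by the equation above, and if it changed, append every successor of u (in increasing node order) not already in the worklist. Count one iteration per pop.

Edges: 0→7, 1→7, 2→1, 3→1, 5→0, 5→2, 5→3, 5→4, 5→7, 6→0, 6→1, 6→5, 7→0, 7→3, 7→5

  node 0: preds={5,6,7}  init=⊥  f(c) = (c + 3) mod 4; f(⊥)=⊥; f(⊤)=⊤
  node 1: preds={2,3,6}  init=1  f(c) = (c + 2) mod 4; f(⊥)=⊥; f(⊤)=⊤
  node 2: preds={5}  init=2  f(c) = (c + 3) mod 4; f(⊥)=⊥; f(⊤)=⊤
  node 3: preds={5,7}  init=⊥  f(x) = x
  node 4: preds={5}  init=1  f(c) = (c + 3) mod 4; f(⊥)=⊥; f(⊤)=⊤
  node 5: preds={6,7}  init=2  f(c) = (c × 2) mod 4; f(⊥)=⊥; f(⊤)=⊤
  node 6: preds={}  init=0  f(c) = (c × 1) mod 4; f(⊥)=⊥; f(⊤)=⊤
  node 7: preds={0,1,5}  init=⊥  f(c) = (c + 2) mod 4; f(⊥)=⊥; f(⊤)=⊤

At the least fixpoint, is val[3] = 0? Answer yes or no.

no

Trace (15 dequeues):
  [1] u=0 | in ⊤ | out ⊤ | prev ⊥ | push {}
  [2] u=1 | in ⊤ | out ⊤ | prev 1 | push {}
  [3] u=2 | in 2 | out ⊤ | prev 2 | push {1}
  [4] u=3 | in 2 | out 2 | prev ⊥ | push {}
  [5] u=4 | in 2 | out 1 | ==
  [6] u=5 | in 0 | out ⊤ | prev 2 | push {0,2,3,4}
  [7] u=6 | in ⊥ | out 0 | ==
  [8] u=7 | in ⊤ | out ⊤ | prev ⊥ | push {5}
  [9] u=1 | in ⊤ | out ⊤ | ==
  [10] u=0 | in ⊤ | out ⊤ | ==
  [11] u=2 | in ⊤ | out ⊤ | ==
  [12] u=3 | in ⊤ | out ⊤ | prev 2 | push {1}
  [13] u=4 | in ⊤ | out ⊤ | prev 1 | push {}
  [14] u=5 | in ⊤ | out ⊤ | ==
  [15] u=1 | in ⊤ | out ⊤ | ==

Converged values:
  [0] ⊤
  [1] ⊤
  [2] ⊤
  [3] ⊤
  [4] ⊤
  [5] ⊤
  [6] 0
  [7] ⊤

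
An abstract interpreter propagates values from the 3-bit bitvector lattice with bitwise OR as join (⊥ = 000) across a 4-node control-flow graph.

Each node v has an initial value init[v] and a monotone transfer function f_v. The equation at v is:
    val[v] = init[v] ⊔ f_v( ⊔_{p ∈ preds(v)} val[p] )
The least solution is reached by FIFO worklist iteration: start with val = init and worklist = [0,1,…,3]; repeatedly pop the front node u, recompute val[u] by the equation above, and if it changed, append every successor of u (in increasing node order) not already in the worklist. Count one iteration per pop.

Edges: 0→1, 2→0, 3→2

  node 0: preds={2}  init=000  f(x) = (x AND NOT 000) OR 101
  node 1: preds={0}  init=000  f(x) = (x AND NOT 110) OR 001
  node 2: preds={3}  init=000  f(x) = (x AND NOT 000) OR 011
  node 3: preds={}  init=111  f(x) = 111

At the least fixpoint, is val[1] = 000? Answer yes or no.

no

Worklist (6 pops):
  #1 pop 0: in=000 → 101 (was 000); enqueue []
  #2 pop 1: in=101 → 001 (was 000); enqueue []
  #3 pop 2: in=111 → 111 (was 000); enqueue [0]
  #4 pop 3: in=000 → 111 (no change)
  #5 pop 0: in=111 → 111 (was 101); enqueue [1]
  #6 pop 1: in=111 → 001 (no change)

Fixpoint:
  val[0] = 111
  val[1] = 001
  val[2] = 111
  val[3] = 111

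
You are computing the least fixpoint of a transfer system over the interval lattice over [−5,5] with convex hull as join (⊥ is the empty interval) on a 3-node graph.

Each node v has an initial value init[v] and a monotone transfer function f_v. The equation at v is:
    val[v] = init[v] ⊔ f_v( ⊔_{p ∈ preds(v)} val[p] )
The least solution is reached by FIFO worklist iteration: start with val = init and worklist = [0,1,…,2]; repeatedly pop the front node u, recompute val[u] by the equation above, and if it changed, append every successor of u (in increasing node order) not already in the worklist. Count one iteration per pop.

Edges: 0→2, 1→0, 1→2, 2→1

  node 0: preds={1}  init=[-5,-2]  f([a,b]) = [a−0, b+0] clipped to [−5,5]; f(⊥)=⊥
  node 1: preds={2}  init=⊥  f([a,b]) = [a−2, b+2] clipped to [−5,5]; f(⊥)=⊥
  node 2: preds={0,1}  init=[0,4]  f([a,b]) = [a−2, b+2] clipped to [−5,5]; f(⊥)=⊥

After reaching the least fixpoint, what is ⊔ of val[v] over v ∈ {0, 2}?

Iteration log — 7 steps:
  step 1. node 0  ⊔preds=⊥  new=[-5,-2]  stable
  step 2. node 1  ⊔preds=[0,4]  new=[-2,5]  old=⊥  +wl: 0
  step 3. node 2  ⊔preds=[-5,5]  new=[-5,5]  old=[0,4]  +wl: 1
  step 4. node 0  ⊔preds=[-2,5]  new=[-5,5]  old=[-5,-2]  +wl: 2
  step 5. node 1  ⊔preds=[-5,5]  new=[-5,5]  old=[-2,5]  +wl: 0
  step 6. node 2  ⊔preds=[-5,5]  new=[-5,5]  stable
  step 7. node 0  ⊔preds=[-5,5]  new=[-5,5]  stable

Least fixpoint reached:
  node 0: [-5,5]
  node 1: [-5,5]
  node 2: [-5,5]

[-5,5]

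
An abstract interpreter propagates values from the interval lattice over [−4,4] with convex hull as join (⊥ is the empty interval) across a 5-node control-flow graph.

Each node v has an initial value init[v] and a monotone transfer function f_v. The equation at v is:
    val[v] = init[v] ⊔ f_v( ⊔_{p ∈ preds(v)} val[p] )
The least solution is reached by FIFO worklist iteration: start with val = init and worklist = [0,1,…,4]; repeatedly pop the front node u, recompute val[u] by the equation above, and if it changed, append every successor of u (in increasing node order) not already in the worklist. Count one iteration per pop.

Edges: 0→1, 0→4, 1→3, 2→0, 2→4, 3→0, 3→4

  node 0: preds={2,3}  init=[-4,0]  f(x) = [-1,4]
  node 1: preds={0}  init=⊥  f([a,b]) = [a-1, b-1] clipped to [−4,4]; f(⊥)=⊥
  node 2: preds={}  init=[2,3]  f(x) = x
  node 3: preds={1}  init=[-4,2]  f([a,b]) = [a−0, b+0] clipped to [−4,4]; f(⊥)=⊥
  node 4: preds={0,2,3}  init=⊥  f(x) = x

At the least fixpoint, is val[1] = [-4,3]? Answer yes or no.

yes

Trace (6 dequeues):
  [1] u=0 | in [-4,3] | out [-4,4] | prev [-4,0] | push {}
  [2] u=1 | in [-4,4] | out [-4,3] | prev ⊥ | push {}
  [3] u=2 | in ⊥ | out [2,3] | ==
  [4] u=3 | in [-4,3] | out [-4,3] | prev [-4,2] | push {0}
  [5] u=4 | in [-4,4] | out [-4,4] | prev ⊥ | push {}
  [6] u=0 | in [-4,3] | out [-4,4] | ==

Converged values:
  [0] [-4,4]
  [1] [-4,3]
  [2] [2,3]
  [3] [-4,3]
  [4] [-4,4]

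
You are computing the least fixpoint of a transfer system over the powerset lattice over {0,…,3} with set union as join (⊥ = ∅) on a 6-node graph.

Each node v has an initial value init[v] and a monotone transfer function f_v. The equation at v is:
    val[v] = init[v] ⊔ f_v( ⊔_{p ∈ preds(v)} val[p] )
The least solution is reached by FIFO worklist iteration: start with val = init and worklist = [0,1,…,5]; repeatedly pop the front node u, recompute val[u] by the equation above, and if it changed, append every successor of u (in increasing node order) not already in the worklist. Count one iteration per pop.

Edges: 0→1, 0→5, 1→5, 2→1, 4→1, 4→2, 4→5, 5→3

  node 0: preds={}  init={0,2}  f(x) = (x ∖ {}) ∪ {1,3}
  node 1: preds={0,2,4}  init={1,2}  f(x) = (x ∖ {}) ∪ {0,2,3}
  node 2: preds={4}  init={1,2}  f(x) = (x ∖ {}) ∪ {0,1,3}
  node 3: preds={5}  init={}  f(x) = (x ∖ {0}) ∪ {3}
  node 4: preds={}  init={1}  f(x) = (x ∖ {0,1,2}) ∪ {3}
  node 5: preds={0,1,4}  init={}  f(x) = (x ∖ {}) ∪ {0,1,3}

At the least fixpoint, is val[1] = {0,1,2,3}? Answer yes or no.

yes

Iteration log — 9 steps:
  step 1. node 0  ⊔preds={}  new={0,1,2,3}  old={0,2}  +wl: 
  step 2. node 1  ⊔preds={0,1,2,3}  new={0,1,2,3}  old={1,2}  +wl: 
  step 3. node 2  ⊔preds={1}  new={0,1,2,3}  old={1,2}  +wl: 1
  step 4. node 3  ⊔preds={}  new={3}  old={}  +wl: 
  step 5. node 4  ⊔preds={}  new={1,3}  old={1}  +wl: 2
  step 6. node 5  ⊔preds={0,1,2,3}  new={0,1,2,3}  old={}  +wl: 3
  step 7. node 1  ⊔preds={0,1,2,3}  new={0,1,2,3}  stable
  step 8. node 2  ⊔preds={1,3}  new={0,1,2,3}  stable
  step 9. node 3  ⊔preds={0,1,2,3}  new={1,2,3}  old={3}  +wl: 

Least fixpoint reached:
  node 0: {0,1,2,3}
  node 1: {0,1,2,3}
  node 2: {0,1,2,3}
  node 3: {1,2,3}
  node 4: {1,3}
  node 5: {0,1,2,3}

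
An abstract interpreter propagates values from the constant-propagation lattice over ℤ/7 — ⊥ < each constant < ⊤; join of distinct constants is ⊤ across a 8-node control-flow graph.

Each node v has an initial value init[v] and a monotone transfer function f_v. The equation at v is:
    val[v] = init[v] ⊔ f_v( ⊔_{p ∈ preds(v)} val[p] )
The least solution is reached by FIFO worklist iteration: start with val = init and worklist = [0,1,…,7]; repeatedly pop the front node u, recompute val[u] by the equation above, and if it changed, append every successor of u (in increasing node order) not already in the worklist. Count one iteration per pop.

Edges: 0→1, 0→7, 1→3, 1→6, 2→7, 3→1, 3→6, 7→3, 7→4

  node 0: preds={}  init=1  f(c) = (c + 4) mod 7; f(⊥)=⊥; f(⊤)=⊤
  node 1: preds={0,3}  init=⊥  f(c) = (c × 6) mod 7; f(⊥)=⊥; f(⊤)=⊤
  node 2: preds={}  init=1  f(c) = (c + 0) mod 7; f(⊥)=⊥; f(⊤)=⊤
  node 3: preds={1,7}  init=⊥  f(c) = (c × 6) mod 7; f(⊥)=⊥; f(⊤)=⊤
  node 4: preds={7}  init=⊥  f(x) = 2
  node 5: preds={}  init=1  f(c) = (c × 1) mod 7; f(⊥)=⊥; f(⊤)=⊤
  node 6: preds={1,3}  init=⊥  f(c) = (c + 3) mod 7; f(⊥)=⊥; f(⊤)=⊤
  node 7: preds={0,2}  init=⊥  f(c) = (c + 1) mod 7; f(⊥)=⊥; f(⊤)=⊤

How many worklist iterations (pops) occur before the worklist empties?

Worklist (14 pops):
  #1 pop 0: in=⊥ → 1 (no change)
  #2 pop 1: in=1 → 6 (was ⊥); enqueue []
  #3 pop 2: in=⊥ → 1 (no change)
  #4 pop 3: in=6 → 1 (was ⊥); enqueue [1]
  #5 pop 4: in=⊥ → 2 (was ⊥); enqueue []
  #6 pop 5: in=⊥ → 1 (no change)
  #7 pop 6: in=⊤ → ⊤ (was ⊥); enqueue []
  #8 pop 7: in=1 → 2 (was ⊥); enqueue [3,4]
  #9 pop 1: in=1 → 6 (no change)
  #10 pop 3: in=⊤ → ⊤ (was 1); enqueue [1,6]
  #11 pop 4: in=2 → 2 (no change)
  #12 pop 1: in=⊤ → ⊤ (was 6); enqueue [3]
  #13 pop 6: in=⊤ → ⊤ (no change)
  #14 pop 3: in=⊤ → ⊤ (no change)

Fixpoint:
  val[0] = 1
  val[1] = ⊤
  val[2] = 1
  val[3] = ⊤
  val[4] = 2
  val[5] = 1
  val[6] = ⊤
  val[7] = 2

14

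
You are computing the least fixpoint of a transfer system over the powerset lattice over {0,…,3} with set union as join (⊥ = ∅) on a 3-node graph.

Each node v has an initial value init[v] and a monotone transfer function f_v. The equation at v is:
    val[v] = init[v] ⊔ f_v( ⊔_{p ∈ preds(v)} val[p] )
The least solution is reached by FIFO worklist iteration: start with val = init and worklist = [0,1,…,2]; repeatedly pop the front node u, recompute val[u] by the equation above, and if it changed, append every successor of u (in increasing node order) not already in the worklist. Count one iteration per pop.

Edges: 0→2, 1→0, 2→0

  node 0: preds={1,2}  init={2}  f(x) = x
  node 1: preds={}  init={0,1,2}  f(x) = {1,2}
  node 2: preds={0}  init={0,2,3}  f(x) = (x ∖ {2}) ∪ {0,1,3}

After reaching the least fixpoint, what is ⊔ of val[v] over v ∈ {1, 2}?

{0,1,2,3}

Trace (4 dequeues):
  [1] u=0 | in {0,1,2,3} | out {0,1,2,3} | prev {2} | push {}
  [2] u=1 | in {} | out {0,1,2} | ==
  [3] u=2 | in {0,1,2,3} | out {0,1,2,3} | prev {0,2,3} | push {0}
  [4] u=0 | in {0,1,2,3} | out {0,1,2,3} | ==

Converged values:
  [0] {0,1,2,3}
  [1] {0,1,2}
  [2] {0,1,2,3}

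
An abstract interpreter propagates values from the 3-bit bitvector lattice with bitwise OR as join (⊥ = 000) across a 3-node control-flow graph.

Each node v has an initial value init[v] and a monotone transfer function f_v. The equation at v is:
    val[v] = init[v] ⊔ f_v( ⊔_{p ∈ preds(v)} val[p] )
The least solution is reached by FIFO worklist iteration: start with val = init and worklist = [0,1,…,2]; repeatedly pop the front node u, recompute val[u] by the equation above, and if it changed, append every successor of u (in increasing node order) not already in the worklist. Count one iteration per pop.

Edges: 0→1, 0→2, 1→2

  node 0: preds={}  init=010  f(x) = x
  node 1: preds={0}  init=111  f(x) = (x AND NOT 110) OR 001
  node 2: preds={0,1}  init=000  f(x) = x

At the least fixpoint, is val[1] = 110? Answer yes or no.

no

Worklist (3 pops):
  #1 pop 0: in=000 → 010 (no change)
  #2 pop 1: in=010 → 111 (no change)
  #3 pop 2: in=111 → 111 (was 000); enqueue []

Fixpoint:
  val[0] = 010
  val[1] = 111
  val[2] = 111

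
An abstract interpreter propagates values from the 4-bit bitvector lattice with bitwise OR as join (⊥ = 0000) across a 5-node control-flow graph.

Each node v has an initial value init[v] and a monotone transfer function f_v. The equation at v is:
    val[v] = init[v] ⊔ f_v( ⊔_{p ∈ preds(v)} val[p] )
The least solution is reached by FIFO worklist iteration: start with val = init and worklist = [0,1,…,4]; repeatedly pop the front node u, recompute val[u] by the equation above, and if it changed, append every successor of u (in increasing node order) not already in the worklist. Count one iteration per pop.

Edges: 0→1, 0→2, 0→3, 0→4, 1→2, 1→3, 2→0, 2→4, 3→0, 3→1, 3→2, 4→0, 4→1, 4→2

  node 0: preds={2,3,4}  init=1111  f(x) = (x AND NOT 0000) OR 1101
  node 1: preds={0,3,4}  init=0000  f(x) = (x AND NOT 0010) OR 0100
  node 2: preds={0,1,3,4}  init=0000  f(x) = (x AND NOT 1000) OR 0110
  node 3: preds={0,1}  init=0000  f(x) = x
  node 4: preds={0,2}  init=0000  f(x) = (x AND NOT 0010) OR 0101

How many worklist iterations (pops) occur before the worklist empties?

Iteration log — 8 steps:
  step 1. node 0  ⊔preds=0000  new=1111  stable
  step 2. node 1  ⊔preds=1111  new=1101  old=0000  +wl: 
  step 3. node 2  ⊔preds=1111  new=0111  old=0000  +wl: 0
  step 4. node 3  ⊔preds=1111  new=1111  old=0000  +wl: 1,2
  step 5. node 4  ⊔preds=1111  new=1101  old=0000  +wl: 
  step 6. node 0  ⊔preds=1111  new=1111  stable
  step 7. node 1  ⊔preds=1111  new=1101  stable
  step 8. node 2  ⊔preds=1111  new=0111  stable

Least fixpoint reached:
  node 0: 1111
  node 1: 1101
  node 2: 0111
  node 3: 1111
  node 4: 1101

8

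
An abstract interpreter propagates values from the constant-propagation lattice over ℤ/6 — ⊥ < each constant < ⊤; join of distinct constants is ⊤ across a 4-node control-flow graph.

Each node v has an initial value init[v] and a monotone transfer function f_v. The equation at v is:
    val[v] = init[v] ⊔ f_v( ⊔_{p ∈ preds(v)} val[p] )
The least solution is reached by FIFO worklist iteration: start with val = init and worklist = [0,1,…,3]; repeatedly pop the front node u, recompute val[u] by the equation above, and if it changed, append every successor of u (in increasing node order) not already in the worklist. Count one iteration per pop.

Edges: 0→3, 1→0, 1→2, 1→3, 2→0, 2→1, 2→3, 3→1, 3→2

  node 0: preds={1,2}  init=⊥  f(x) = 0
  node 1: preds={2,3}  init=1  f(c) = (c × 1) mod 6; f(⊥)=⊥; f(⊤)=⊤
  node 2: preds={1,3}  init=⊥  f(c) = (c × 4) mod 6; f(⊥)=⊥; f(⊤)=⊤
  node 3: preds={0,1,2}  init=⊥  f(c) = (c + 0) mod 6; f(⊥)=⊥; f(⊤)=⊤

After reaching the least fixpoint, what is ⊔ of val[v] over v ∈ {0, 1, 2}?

Trace (10 dequeues):
  [1] u=0 | in 1 | out 0 | prev ⊥ | push {}
  [2] u=1 | in ⊥ | out 1 | ==
  [3] u=2 | in 1 | out 4 | prev ⊥ | push {0,1}
  [4] u=3 | in ⊤ | out ⊤ | prev ⊥ | push {2}
  [5] u=0 | in ⊤ | out 0 | ==
  [6] u=1 | in ⊤ | out ⊤ | prev 1 | push {0,3}
  [7] u=2 | in ⊤ | out ⊤ | prev 4 | push {1}
  [8] u=0 | in ⊤ | out 0 | ==
  [9] u=3 | in ⊤ | out ⊤ | ==
  [10] u=1 | in ⊤ | out ⊤ | ==

Converged values:
  [0] 0
  [1] ⊤
  [2] ⊤
  [3] ⊤

⊤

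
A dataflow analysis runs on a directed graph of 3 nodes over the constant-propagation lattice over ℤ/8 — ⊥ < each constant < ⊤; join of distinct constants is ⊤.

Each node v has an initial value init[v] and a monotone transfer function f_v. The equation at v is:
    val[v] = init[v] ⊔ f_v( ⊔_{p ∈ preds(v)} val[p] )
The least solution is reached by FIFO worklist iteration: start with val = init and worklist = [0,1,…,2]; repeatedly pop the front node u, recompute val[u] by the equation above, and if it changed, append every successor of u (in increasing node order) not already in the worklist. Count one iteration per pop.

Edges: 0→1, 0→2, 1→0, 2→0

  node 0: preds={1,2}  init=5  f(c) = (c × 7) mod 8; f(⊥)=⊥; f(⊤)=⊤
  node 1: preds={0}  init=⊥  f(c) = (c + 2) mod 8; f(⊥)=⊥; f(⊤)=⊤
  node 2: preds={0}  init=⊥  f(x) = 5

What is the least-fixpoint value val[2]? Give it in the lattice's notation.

5

Worklist (7 pops):
  #1 pop 0: in=⊥ → 5 (no change)
  #2 pop 1: in=5 → 7 (was ⊥); enqueue [0]
  #3 pop 2: in=5 → 5 (was ⊥); enqueue []
  #4 pop 0: in=⊤ → ⊤ (was 5); enqueue [1,2]
  #5 pop 1: in=⊤ → ⊤ (was 7); enqueue [0]
  #6 pop 2: in=⊤ → 5 (no change)
  #7 pop 0: in=⊤ → ⊤ (no change)

Fixpoint:
  val[0] = ⊤
  val[1] = ⊤
  val[2] = 5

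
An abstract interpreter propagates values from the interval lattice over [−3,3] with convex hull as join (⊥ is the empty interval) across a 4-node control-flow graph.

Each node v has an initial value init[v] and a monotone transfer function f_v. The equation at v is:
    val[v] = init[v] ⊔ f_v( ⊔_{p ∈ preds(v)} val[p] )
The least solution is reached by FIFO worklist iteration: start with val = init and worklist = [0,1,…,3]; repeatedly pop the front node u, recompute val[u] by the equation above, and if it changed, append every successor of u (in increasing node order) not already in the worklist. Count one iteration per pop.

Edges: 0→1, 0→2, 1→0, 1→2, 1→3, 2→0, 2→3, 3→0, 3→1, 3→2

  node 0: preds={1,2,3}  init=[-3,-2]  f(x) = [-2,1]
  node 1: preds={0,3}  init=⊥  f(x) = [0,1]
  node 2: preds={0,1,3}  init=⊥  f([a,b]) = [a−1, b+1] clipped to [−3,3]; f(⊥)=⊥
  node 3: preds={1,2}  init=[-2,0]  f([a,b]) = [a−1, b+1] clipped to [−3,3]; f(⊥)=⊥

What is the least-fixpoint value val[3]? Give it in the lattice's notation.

Iteration log — 9 steps:
  step 1. node 0  ⊔preds=[-2,0]  new=[-3,1]  old=[-3,-2]  +wl: 
  step 2. node 1  ⊔preds=[-3,1]  new=[0,1]  old=⊥  +wl: 0
  step 3. node 2  ⊔preds=[-3,1]  new=[-3,2]  old=⊥  +wl: 
  step 4. node 3  ⊔preds=[-3,2]  new=[-3,3]  old=[-2,0]  +wl: 1,2
  step 5. node 0  ⊔preds=[-3,3]  new=[-3,1]  stable
  step 6. node 1  ⊔preds=[-3,3]  new=[0,1]  stable
  step 7. node 2  ⊔preds=[-3,3]  new=[-3,3]  old=[-3,2]  +wl: 0,3
  step 8. node 0  ⊔preds=[-3,3]  new=[-3,1]  stable
  step 9. node 3  ⊔preds=[-3,3]  new=[-3,3]  stable

Least fixpoint reached:
  node 0: [-3,1]
  node 1: [0,1]
  node 2: [-3,3]
  node 3: [-3,3]

[-3,3]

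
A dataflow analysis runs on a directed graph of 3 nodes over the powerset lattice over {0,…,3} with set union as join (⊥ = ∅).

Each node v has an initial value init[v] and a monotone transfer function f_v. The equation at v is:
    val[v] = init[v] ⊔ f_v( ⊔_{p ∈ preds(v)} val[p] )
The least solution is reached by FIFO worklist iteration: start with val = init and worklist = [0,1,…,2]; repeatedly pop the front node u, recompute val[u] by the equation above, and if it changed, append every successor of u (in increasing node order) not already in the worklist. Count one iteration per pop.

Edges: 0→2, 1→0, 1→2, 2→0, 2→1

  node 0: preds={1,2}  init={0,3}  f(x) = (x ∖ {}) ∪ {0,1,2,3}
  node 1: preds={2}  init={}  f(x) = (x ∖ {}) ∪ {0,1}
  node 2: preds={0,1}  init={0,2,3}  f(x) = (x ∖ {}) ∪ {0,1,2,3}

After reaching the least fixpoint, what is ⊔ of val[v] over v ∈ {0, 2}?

{0,1,2,3}

Trace (5 dequeues):
  [1] u=0 | in {0,2,3} | out {0,1,2,3} | prev {0,3} | push {}
  [2] u=1 | in {0,2,3} | out {0,1,2,3} | prev {} | push {0}
  [3] u=2 | in {0,1,2,3} | out {0,1,2,3} | prev {0,2,3} | push {1}
  [4] u=0 | in {0,1,2,3} | out {0,1,2,3} | ==
  [5] u=1 | in {0,1,2,3} | out {0,1,2,3} | ==

Converged values:
  [0] {0,1,2,3}
  [1] {0,1,2,3}
  [2] {0,1,2,3}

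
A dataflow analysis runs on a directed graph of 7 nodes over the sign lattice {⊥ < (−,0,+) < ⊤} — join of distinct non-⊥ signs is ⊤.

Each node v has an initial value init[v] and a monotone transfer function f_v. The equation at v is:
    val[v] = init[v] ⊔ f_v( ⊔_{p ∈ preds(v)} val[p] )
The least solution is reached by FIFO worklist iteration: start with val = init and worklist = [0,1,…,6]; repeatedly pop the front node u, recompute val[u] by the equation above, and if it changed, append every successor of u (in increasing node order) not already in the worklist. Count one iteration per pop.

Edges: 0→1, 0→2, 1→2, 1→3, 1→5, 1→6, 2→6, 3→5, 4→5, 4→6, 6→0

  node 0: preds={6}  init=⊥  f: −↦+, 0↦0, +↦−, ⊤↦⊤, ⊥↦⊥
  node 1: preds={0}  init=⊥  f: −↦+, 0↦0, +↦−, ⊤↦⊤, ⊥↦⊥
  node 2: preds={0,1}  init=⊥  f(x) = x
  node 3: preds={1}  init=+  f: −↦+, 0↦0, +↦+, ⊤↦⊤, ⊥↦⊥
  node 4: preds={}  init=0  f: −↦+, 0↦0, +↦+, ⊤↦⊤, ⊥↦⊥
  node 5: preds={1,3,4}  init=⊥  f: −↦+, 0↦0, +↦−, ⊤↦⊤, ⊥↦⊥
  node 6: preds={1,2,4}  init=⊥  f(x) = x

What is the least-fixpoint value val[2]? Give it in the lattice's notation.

0

Iteration log — 13 steps:
  step 1. node 0  ⊔preds=⊥  new=⊥  stable
  step 2. node 1  ⊔preds=⊥  new=⊥  stable
  step 3. node 2  ⊔preds=⊥  new=⊥  stable
  step 4. node 3  ⊔preds=⊥  new=+  stable
  step 5. node 4  ⊔preds=⊥  new=0  stable
  step 6. node 5  ⊔preds=⊤  new=⊤  old=⊥  +wl: 
  step 7. node 6  ⊔preds=0  new=0  old=⊥  +wl: 0
  step 8. node 0  ⊔preds=0  new=0  old=⊥  +wl: 1,2
  step 9. node 1  ⊔preds=0  new=0  old=⊥  +wl: 3,5,6
  step 10. node 2  ⊔preds=0  new=0  old=⊥  +wl: 
  step 11. node 3  ⊔preds=0  new=⊤  old=+  +wl: 
  step 12. node 5  ⊔preds=⊤  new=⊤  stable
  step 13. node 6  ⊔preds=0  new=0  stable

Least fixpoint reached:
  node 0: 0
  node 1: 0
  node 2: 0
  node 3: ⊤
  node 4: 0
  node 5: ⊤
  node 6: 0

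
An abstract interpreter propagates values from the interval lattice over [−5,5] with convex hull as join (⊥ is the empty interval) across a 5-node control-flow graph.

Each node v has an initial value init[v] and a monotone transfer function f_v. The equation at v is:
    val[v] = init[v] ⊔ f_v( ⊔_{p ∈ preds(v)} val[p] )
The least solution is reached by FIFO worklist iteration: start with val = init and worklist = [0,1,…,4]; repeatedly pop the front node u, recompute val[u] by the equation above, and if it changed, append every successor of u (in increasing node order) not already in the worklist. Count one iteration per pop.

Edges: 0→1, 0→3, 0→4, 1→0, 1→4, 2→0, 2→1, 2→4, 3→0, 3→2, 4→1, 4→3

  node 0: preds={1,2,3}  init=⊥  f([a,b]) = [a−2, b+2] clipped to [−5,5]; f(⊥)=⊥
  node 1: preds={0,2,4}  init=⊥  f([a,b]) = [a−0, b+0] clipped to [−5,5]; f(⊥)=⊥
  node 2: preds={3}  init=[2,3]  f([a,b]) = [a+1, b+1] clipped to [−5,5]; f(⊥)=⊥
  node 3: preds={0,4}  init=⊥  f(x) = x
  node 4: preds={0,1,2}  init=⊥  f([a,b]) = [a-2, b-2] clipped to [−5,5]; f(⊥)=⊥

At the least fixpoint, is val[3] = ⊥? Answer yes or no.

no

Iteration log — 25 steps:
  step 1. node 0  ⊔preds=[2,3]  new=[0,5]  old=⊥  +wl: 
  step 2. node 1  ⊔preds=[0,5]  new=[0,5]  old=⊥  +wl: 0
  step 3. node 2  ⊔preds=⊥  new=[2,3]  stable
  step 4. node 3  ⊔preds=[0,5]  new=[0,5]  old=⊥  +wl: 2
  step 5. node 4  ⊔preds=[0,5]  new=[-2,3]  old=⊥  +wl: 1,3
  step 6. node 0  ⊔preds=[0,5]  new=[-2,5]  old=[0,5]  +wl: 4
  step 7. node 2  ⊔preds=[0,5]  new=[1,5]  old=[2,3]  +wl: 0
  step 8. node 1  ⊔preds=[-2,5]  new=[-2,5]  old=[0,5]  +wl: 
  step 9. node 3  ⊔preds=[-2,5]  new=[-2,5]  old=[0,5]  +wl: 2
  step 10. node 4  ⊔preds=[-2,5]  new=[-4,3]  old=[-2,3]  +wl: 1,3
  step 11. node 0  ⊔preds=[-2,5]  new=[-4,5]  old=[-2,5]  +wl: 4
  step 12. node 2  ⊔preds=[-2,5]  new=[-1,5]  old=[1,5]  +wl: 0
  step 13. node 1  ⊔preds=[-4,5]  new=[-4,5]  old=[-2,5]  +wl: 
  step 14. node 3  ⊔preds=[-4,5]  new=[-4,5]  old=[-2,5]  +wl: 2
  step 15. node 4  ⊔preds=[-4,5]  new=[-5,3]  old=[-4,3]  +wl: 1,3
  step 16. node 0  ⊔preds=[-4,5]  new=[-5,5]  old=[-4,5]  +wl: 4
  step 17. node 2  ⊔preds=[-4,5]  new=[-3,5]  old=[-1,5]  +wl: 0
  step 18. node 1  ⊔preds=[-5,5]  new=[-5,5]  old=[-4,5]  +wl: 
  step 19. node 3  ⊔preds=[-5,5]  new=[-5,5]  old=[-4,5]  +wl: 2
  step 20. node 4  ⊔preds=[-5,5]  new=[-5,3]  stable
  step 21. node 0  ⊔preds=[-5,5]  new=[-5,5]  stable
  step 22. node 2  ⊔preds=[-5,5]  new=[-4,5]  old=[-3,5]  +wl: 0,1,4
  step 23. node 0  ⊔preds=[-5,5]  new=[-5,5]  stable
  step 24. node 1  ⊔preds=[-5,5]  new=[-5,5]  stable
  step 25. node 4  ⊔preds=[-5,5]  new=[-5,3]  stable

Least fixpoint reached:
  node 0: [-5,5]
  node 1: [-5,5]
  node 2: [-4,5]
  node 3: [-5,5]
  node 4: [-5,3]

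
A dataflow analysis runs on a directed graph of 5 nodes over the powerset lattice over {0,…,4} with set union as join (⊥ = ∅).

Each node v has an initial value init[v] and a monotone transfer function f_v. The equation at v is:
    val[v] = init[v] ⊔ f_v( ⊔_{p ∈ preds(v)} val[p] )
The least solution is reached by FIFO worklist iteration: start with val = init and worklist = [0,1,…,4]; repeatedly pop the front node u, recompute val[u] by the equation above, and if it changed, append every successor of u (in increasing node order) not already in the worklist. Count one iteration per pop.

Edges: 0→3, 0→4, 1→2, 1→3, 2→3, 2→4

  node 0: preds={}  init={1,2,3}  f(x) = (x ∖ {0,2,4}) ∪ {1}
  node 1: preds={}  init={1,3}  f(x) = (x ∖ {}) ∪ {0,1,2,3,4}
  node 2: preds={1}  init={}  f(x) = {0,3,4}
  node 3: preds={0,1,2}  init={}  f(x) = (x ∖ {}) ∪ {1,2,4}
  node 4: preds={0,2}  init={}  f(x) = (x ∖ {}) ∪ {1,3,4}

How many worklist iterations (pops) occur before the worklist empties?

Iteration log — 5 steps:
  step 1. node 0  ⊔preds={}  new={1,2,3}  stable
  step 2. node 1  ⊔preds={}  new={0,1,2,3,4}  old={1,3}  +wl: 
  step 3. node 2  ⊔preds={0,1,2,3,4}  new={0,3,4}  old={}  +wl: 
  step 4. node 3  ⊔preds={0,1,2,3,4}  new={0,1,2,3,4}  old={}  +wl: 
  step 5. node 4  ⊔preds={0,1,2,3,4}  new={0,1,2,3,4}  old={}  +wl: 

Least fixpoint reached:
  node 0: {1,2,3}
  node 1: {0,1,2,3,4}
  node 2: {0,3,4}
  node 3: {0,1,2,3,4}
  node 4: {0,1,2,3,4}

5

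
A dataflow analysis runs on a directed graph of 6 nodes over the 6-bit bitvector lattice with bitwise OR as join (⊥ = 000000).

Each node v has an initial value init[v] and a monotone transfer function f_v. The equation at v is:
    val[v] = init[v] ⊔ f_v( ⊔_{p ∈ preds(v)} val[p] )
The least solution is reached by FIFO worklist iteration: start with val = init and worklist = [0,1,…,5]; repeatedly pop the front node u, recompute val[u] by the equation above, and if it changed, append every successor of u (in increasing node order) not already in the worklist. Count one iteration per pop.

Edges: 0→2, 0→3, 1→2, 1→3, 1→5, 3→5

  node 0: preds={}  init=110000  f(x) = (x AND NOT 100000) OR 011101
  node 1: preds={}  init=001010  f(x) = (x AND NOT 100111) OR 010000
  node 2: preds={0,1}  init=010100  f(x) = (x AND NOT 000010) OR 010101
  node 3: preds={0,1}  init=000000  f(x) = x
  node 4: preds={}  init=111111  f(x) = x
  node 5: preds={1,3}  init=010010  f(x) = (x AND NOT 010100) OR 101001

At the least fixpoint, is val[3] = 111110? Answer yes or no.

Worklist (6 pops):
  #1 pop 0: in=000000 → 111101 (was 110000); enqueue []
  #2 pop 1: in=000000 → 011010 (was 001010); enqueue []
  #3 pop 2: in=111111 → 111101 (was 010100); enqueue []
  #4 pop 3: in=111111 → 111111 (was 000000); enqueue []
  #5 pop 4: in=000000 → 111111 (no change)
  #6 pop 5: in=111111 → 111011 (was 010010); enqueue []

Fixpoint:
  val[0] = 111101
  val[1] = 011010
  val[2] = 111101
  val[3] = 111111
  val[4] = 111111
  val[5] = 111011

no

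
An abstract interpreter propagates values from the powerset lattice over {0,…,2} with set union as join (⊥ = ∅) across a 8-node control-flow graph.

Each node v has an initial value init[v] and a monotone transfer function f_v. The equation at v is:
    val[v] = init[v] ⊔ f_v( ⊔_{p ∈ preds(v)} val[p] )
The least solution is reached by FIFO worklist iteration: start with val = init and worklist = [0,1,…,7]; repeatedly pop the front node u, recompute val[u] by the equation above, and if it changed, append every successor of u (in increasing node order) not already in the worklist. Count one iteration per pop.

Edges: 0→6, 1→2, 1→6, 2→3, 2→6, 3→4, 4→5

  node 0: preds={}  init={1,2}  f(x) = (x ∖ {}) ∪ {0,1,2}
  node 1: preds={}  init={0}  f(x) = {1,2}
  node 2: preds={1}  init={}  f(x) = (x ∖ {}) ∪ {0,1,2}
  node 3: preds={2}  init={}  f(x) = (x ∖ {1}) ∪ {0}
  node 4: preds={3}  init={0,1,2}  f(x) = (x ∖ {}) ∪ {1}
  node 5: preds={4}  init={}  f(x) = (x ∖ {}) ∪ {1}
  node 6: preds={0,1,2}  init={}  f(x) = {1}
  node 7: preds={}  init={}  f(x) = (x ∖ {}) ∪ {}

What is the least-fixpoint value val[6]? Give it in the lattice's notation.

{1}

Iteration log — 8 steps:
  step 1. node 0  ⊔preds={}  new={0,1,2}  old={1,2}  +wl: 
  step 2. node 1  ⊔preds={}  new={0,1,2}  old={0}  +wl: 
  step 3. node 2  ⊔preds={0,1,2}  new={0,1,2}  old={}  +wl: 
  step 4. node 3  ⊔preds={0,1,2}  new={0,2}  old={}  +wl: 
  step 5. node 4  ⊔preds={0,2}  new={0,1,2}  stable
  step 6. node 5  ⊔preds={0,1,2}  new={0,1,2}  old={}  +wl: 
  step 7. node 6  ⊔preds={0,1,2}  new={1}  old={}  +wl: 
  step 8. node 7  ⊔preds={}  new={}  stable

Least fixpoint reached:
  node 0: {0,1,2}
  node 1: {0,1,2}
  node 2: {0,1,2}
  node 3: {0,2}
  node 4: {0,1,2}
  node 5: {0,1,2}
  node 6: {1}
  node 7: {}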